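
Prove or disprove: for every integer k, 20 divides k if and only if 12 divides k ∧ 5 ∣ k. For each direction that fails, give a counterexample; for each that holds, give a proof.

(⇒) fails; (⇐) holds.

(⟹) This fails: take k = 20. Certainly 20 ∣ 20, but 12 ∤ 20.

(⟸) Suppose 12 ∣ k and 5 ∣ k. Any common multiple of 12 and 5 is a multiple of their lcm; here gcd(12, 5) = 1, so lcm(12, 5) = 12·5 = 60, so 60 ∣ k. Since 20 ∣ 60, it follows that 20 ∣ k.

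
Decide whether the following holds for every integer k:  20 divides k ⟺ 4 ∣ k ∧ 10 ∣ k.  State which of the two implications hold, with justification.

(⟹) If 20 ∣ k, write k = 20q. Since 20 = 5·4, k = 4·(5q), so 4 ∣ k; and since 20 = 2·10, k = 10·(2q), so 10 ∣ k.

(⟸) Suppose 4 ∣ k and 10 ∣ k. Any common multiple of 4 and 10 is a multiple of their lcm; here lcm(4, 10) = 4·10/gcd(4, 10) = 40/2 = 20, so 20 ∣ k.

Both implications hold.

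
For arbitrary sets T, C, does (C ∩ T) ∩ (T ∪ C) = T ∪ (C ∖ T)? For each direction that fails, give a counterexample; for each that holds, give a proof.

(⊆) holds; (⊇) fails.

(⟹) Let x ∈ (C ∩ T) ∩ (T ∪ C). Then x ∈ T ∩ C, from which x ∈ T ∪ (C ∖ T).

(⟸) This inclusion fails. Take T = {1}, C = ∅; then 1 ∈ T ∪ (C ∖ T) but 1 ∉ (C ∩ T) ∩ (T ∪ C).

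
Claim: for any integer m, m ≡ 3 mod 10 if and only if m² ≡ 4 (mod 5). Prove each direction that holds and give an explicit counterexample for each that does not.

(⇒) holds; (⇐) fails.

[⇒] Suppose m ≡ 3 (mod 10). Then m² ≡ 3² = 9 (mod 10), and since 5 ∣ 10, also m² ≡ 4 (mod 5).

[⇐] This fails: take m = 2. Then 2² = 4 ≡ 4 (mod 5), yet 2 ≡ 2 (mod 10), not 3.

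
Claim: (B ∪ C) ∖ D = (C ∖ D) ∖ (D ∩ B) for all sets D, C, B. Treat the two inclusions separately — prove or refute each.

The sets are not equal: only the reverse inclusion holds.

(⟹) This inclusion fails. Take D = ∅, C = ∅, B = {1}; then 1 ∈ (B ∪ C) ∖ D but 1 ∉ (C ∖ D) ∖ (D ∩ B).

(⟸) Let x ∈ (C ∖ D) ∖ (D ∩ B). Then either x ∈ C and x ∉ D, B; or x ∈ C ∩ B and x ∉ D. In each case x ∈ (B ∪ C) ∖ D, so (C ∖ D) ∖ (D ∩ B) ⊆ (B ∪ C) ∖ D.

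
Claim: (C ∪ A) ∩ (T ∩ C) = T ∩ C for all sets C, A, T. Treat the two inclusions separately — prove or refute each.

Reverse inclusion. Let x ∈ T ∩ C. Then either x ∈ C ∩ T and x ∉ A; or x ∈ C ∩ A ∩ T. In each case x ∈ (C ∪ A) ∩ (T ∩ C), so T ∩ C ⊆ (C ∪ A) ∩ (T ∩ C).

Forward inclusion. Let x ∈ (C ∪ A) ∩ (T ∩ C). Then either x ∈ C ∩ T and x ∉ A; or x ∈ C ∩ A ∩ T. In each case x ∈ T ∩ C, so (C ∪ A) ∩ (T ∩ C) ⊆ T ∩ C.

Both inclusions hold.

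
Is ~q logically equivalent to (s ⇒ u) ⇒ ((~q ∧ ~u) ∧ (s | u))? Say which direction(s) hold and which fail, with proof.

Forward direction. This fails. Under q = F, s = F, u = F, the left side is true but the right side is false.

Converse. This fails. Under q = T, s = T, u = F, the left side is false but the right side is true.

Neither direction holds.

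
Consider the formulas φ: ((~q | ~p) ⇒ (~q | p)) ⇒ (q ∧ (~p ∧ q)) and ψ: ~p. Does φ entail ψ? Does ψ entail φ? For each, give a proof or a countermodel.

The forward direction holds; the converse fails.

Converse. This fails. Under p = F, q = F, the left side is false but the right side is true.

Forward direction. Assume the antecedent. If p is true, the antecedent cannot hold. If p is false, ~p reduces to true regardless of the other variables. Either way ~p holds.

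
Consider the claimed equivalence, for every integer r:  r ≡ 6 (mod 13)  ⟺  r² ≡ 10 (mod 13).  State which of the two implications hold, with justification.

Only the forward direction holds.

(→) Suppose r ≡ 6 (mod 13). Write r = 13j + 6. Then (13j + 6)² = 169j² + 156j + 36 = 13(13j² + 12j + 2) + 10, so r² ≡ 10 (mod 13).

(←) This fails: take r = 7. Then 7² = 49 ≡ 10 (mod 13), yet 7 ≡ 7 (mod 13), not 6.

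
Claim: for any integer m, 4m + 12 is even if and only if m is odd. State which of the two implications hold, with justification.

The forward direction fails; the converse holds.

Forward direction. This fails: take m = 2. Then 4m + 12 = 20, which is even, yet m = 2 is even, not odd.

Converse. Suppose m is odd. Since 4 is even, 4m is even for every m, so 4m + 12 has the same parity as 12, which is even. Hence 4m + 12 is even.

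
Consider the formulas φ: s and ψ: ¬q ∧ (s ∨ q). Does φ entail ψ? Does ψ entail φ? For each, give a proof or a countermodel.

Only the converse holds.

(←) Assume the antecedent. If s is true, s reduces to true regardless of the other variables. If s is false, the antecedent cannot hold. Either way s holds.

(→) This fails. Under s = T, q = T, the left side is true but the right side is false.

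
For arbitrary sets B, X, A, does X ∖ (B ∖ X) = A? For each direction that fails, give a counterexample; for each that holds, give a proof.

(⊆) fails and (⊇) fails.

(⟹) This inclusion fails. Take B = ∅, X = {1}, A = ∅; then 1 ∈ X ∖ (B ∖ X) but 1 ∉ A.

(⟸) This inclusion fails. Take B = ∅, X = ∅, A = {1}; then 1 ∈ A but 1 ∉ X ∖ (B ∖ X).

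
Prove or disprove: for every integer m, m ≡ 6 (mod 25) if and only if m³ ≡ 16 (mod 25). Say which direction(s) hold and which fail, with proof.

The biconditional holds.

[⇐] Suppose m³ ≡ 16 (mod 25). The only residue r in {0, …, 24} with r³ ≡ 16 (mod 25) is r = 6, so m ≡ 6 (mod 25).

[⇒] Suppose m ≡ 6 (mod 25). Write m = 25j + 6. Then (25j + 6)³ = 15625j³ + 11250j² + 2700j + 216 = 25(625j³ + 450j² + 108j + 8) + 16, so m³ ≡ 16 (mod 25).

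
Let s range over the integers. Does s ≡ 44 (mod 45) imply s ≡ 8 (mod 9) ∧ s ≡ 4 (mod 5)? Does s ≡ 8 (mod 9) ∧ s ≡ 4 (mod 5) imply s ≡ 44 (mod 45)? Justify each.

(⇒) Suppose s ≡ 44 (mod 45); write s = 45j + 44. Since 9 ∣ 45, reducing mod 9 gives s ≡ 44 ≡ 8 (mod 9); since 5 ∣ 45, reducing mod 5 gives s ≡ 44 ≡ 4 (mod 5).

(⇐) Conversely, if s ≡ 8 (mod 9) and s ≡ 4 (mod 5), then by the Chinese remainder theorem s ≡ 44 (mod 45). This is exactly s ≡ 44 (mod 45).

Both implications hold.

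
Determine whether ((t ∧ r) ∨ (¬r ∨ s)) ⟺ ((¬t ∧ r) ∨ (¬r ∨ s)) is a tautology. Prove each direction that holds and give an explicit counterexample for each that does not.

(⟹) This fails. Under r = T, s = F, t = T, the left side is true but the right side is false.

(⟸) This fails. Under r = T, s = F, t = F, the left side is false but the right side is true.

Neither direction holds.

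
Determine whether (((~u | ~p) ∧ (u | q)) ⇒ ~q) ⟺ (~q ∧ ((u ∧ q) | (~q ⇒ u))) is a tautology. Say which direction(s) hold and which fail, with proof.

[⇒] This fails. Under p = F, u = F, q = F, the left side is true but the right side is false.

[⇐] Assume the antecedent. If p is true, the antecedent forces (p = T, u = T, q = F), and ((~u | ~p) ∧ (u | q)) ⇒ ~q holds there. If p is false, the antecedent forces (p = F, u = T, q = F), and ((~u | ~p) ∧ (u | q)) ⇒ ~q holds there. Either way ((~u | ~p) ∧ (u | q)) ⇒ ~q holds.

Only the converse holds.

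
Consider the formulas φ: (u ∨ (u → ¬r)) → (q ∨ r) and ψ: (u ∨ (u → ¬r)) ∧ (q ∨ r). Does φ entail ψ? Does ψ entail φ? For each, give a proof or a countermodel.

(⇒) Assume the antecedent. If q is true, (u ∨ (u → ¬r)) ∧ (q ∨ r) reduces to true regardless of the other variables. If q is false, the antecedent forces (q = F, r = T, u = F) or (q = F, r = T, u = T), and (u ∨ (u → ¬r)) ∧ (q ∨ r) holds there. Either way (u ∨ (u → ¬r)) ∧ (q ∨ r) holds.

(⇐) Assume the antecedent. If q is true, (u ∨ (u → ¬r)) → (q ∨ r) reduces to true regardless of the other variables. If q is false, the antecedent forces (q = F, r = T, u = F) or (q = F, r = T, u = T), and (u ∨ (u → ¬r)) → (q ∨ r) holds there. Either way (u ∨ (u → ¬r)) → (q ∨ r) holds.

Both directions hold.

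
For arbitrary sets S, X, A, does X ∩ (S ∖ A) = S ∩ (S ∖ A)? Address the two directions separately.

Only the forward inclusion holds.

(⊆) Let x ∈ X ∩ (S ∖ A). Then x ∈ S ∩ X and x ∉ A, from which x ∈ S ∩ (S ∖ A).

(⊇) This inclusion fails. Take S = {1}, X = ∅, A = ∅; then 1 ∈ S ∩ (S ∖ A) but 1 ∉ X ∩ (S ∖ A).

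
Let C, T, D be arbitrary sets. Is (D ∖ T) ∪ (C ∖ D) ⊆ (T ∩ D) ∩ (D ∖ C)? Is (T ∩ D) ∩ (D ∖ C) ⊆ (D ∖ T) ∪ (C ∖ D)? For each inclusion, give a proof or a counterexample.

(⊆) fails and (⊇) fails.

(⟹) This inclusion fails. Take C = {1}, T = ∅, D = ∅; then 1 ∈ (D ∖ T) ∪ (C ∖ D) but 1 ∉ (T ∩ D) ∩ (D ∖ C).

(⟸) This inclusion fails. Take C = ∅, T = {1}, D = {1}; then 1 ∈ (T ∩ D) ∩ (D ∖ C) but 1 ∉ (D ∖ T) ∪ (C ∖ D).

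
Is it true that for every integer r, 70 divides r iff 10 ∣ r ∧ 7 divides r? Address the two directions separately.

Equivalent; both directions hold.

[⇒] If 70 ∣ r, write r = 70q. Since 70 = 7·10, r = 10·(7q), so 10 ∣ r; and since 70 = 10·7, r = 7·(10q), so 7 ∣ r.

[⇐] Suppose 10 ∣ r and 7 ∣ r. Any common multiple of 10 and 7 is a multiple of their lcm; here gcd(10, 7) = 1, so lcm(10, 7) = 10·7 = 70, so 70 ∣ r.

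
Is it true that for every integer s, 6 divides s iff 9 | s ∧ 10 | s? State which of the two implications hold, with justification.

[⇒] This fails: take s = 6. Certainly 6 ∣ 6, but 9 ∤ 6.

[⇐] Suppose 9 ∣ s and 10 ∣ s. Any common multiple of 9 and 10 is a multiple of their lcm; here gcd(9, 10) = 1, so lcm(9, 10) = 9·10 = 90, so 90 ∣ s. Since 6 ∣ 90, it follows that 6 ∣ s.

The forward direction fails; the converse holds.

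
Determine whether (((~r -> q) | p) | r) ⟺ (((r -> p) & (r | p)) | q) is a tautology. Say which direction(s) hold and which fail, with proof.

Not equivalent: only (⇐) holds.

Forward direction. This fails. Under p = F, q = F, r = T, the left side is true but the right side is false.

Converse. Assume the antecedent. If p is true, ((~r -> q) | p) | r reduces to true regardless of the other variables. If p is false, the antecedent forces (p = F, q = T, r = F) or (p = F, q = T, r = T), and ((~r -> q) | p) | r holds there. Either way ((~r -> q) | p) | r holds.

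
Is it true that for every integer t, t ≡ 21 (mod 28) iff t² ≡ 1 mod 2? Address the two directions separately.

(⇒) holds; (⇐) fails.

(⟹) Suppose t ≡ 21 (mod 28). Then t² ≡ 21² = 441 (mod 28), and since 2 ∣ 28, also t² ≡ 1 (mod 2).

(⟸) This fails: take t = 1. Then 1² = 1 ≡ 1 (mod 2), yet 1 ≡ 1 (mod 28), not 21.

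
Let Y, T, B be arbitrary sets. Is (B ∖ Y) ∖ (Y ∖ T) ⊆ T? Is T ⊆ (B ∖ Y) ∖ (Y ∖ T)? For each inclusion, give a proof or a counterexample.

Neither inclusion holds.

Forward inclusion. This inclusion fails. Take Y = ∅, T = ∅, B = {1}; then 1 ∈ (B ∖ Y) ∖ (Y ∖ T) but 1 ∉ T.

Reverse inclusion. This inclusion fails. Take Y = ∅, T = {1}, B = ∅; then 1 ∈ T but 1 ∉ (B ∖ Y) ∖ (Y ∖ T).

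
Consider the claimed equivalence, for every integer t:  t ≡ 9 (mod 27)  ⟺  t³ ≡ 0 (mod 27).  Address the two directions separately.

(⇒) holds; (⇐) fails.

(←) This fails: take t = 0. Then 0³ = 0 ≡ 0 (mod 27), yet 0 ≡ 0 (mod 27), not 9.

(→) Suppose t ≡ 9 (mod 27). Write t = 27j + 9. Then (27j + 9)³ = 19683j³ + 19683j² + 6561j + 729 = 27(729j³ + 729j² + 243j + 27) + 0, so t³ ≡ 0 (mod 27).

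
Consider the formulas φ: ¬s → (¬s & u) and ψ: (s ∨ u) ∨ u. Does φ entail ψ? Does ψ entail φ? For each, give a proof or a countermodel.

Both directions hold; the statement is true.

(⟸) Assume the antecedent. If s is true, ¬s → (¬s & u) reduces to true regardless of the other variables. If s is false, the antecedent forces (s = F, u = T), and ¬s → (¬s & u) holds there. Either way ¬s → (¬s & u) holds.

(⟹) Assume the antecedent. If s is true, (s ∨ u) ∨ u reduces to true regardless of the other variables. If s is false, the antecedent forces (s = F, u = T), and (s ∨ u) ∨ u holds there. Either way (s ∨ u) ∨ u holds.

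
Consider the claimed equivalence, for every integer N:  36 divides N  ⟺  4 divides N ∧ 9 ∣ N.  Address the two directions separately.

The biconditional holds.

(⇒) If 36 ∣ N, write N = 36q. Since 36 = 9·4, N = 4·(9q), so 4 ∣ N; and since 36 = 4·9, N = 9·(4q), so 9 ∣ N.

(⇐) Suppose 4 ∣ N and 9 ∣ N. Any common multiple of 4 and 9 is a multiple of their lcm; here gcd(4, 9) = 1, so lcm(4, 9) = 4·9 = 36, so 36 ∣ N.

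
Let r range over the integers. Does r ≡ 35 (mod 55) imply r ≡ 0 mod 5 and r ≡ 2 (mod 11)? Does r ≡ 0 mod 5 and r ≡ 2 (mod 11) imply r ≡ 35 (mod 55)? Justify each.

Both implications hold.

(⇒) Suppose r ≡ 35 (mod 55); write r = 55j + 35. Since 5 ∣ 55, reducing mod 5 gives r ≡ 35 ≡ 0 (mod 5); since 11 ∣ 55, reducing mod 11 gives r ≡ 35 ≡ 2 (mod 11).

(⇐) Conversely, if r ≡ 0 (mod 5) and r ≡ 2 (mod 11), then by the Chinese remainder theorem r ≡ 35 (mod 55). This is exactly r ≡ 35 (mod 55).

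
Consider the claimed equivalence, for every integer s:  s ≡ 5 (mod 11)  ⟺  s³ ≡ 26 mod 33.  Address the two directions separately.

Only the converse holds.

(⟹) This fails: take s = 16. Then 16 ≡ 5 (mod 11), but 16³ = 4096 ≡ 4 (mod 33), not 26.

(⟸) Conversely, the residues r modulo 33 with r³ ≡ 26 (mod 33) are exactly {5}, and each is ≡ 5 (mod 11).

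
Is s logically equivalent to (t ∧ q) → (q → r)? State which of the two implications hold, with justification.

(⟹) This fails. Under q = T, t = T, s = T, r = F, the left side is true but the right side is false.

(⟸) This fails. Under q = F, t = F, s = F, r = F, the left side is false but the right side is true.

Neither direction holds.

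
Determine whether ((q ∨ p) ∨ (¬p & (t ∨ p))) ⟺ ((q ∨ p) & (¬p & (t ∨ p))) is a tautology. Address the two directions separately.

(←) Assume the antecedent. If t is true, (q ∨ p) ∨ (¬p & (t ∨ p)) reduces to true regardless of the other variables. If t is false, the antecedent cannot hold. Either way (q ∨ p) ∨ (¬p & (t ∨ p)) holds.

(→) This fails. Under t = T, p = F, q = F, the left side is true but the right side is false.

The forward direction fails; the converse holds.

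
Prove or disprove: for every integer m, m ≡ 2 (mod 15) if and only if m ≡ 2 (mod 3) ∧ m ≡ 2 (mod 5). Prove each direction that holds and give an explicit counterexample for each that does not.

(⟸) If m ≡ 2 (mod 3) and m ≡ 2 (mod 5), then by the Chinese remainder theorem m ≡ 2 (mod 15). This is exactly m ≡ 2 (mod 15).

(⟹) Suppose m ≡ 2 (mod 15); write m = 15j + 2. Since 3 ∣ 15, reducing mod 3 gives m ≡ 2 (mod 3); since 5 ∣ 15, reducing mod 5 gives m ≡ 2 (mod 5).

Equivalent; both directions hold.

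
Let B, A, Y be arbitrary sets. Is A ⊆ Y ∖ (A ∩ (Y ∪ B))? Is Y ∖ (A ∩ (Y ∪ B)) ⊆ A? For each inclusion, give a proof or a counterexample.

Forward inclusion. This inclusion fails. Take B = ∅, A = {1}, Y = ∅; then 1 ∈ A but 1 ∉ Y ∖ (A ∩ (Y ∪ B)).

Reverse inclusion. This inclusion fails. Take B = ∅, A = ∅, Y = {1}; then 1 ∈ Y ∖ (A ∩ (Y ∪ B)) but 1 ∉ A.

Both inclusions fail.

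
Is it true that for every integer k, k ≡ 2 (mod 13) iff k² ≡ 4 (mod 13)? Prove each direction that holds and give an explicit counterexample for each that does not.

(⇒) Suppose k ≡ 2 (mod 13). Write k = 13j + 2. Then (13j + 2)² = 169j² + 52j + 4 = 13(13j² + 4j) + 4, so k² ≡ 4 (mod 13).

(⇐) This fails: take k = 11. Then 11² = 121 ≡ 4 (mod 13), yet 11 ≡ 11 (mod 13), not 2.

Only the forward implication holds.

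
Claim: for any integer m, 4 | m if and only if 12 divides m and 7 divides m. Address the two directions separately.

Only the reverse direction holds.

(⟹) This fails: take m = 4. Certainly 4 ∣ 4, but 12 ∤ 4.

(⟸) Suppose 12 ∣ m and 7 ∣ m. Any common multiple of 12 and 7 is a multiple of their lcm; here gcd(12, 7) = 1, so lcm(12, 7) = 12·7 = 84, so 84 ∣ m. Since 4 ∣ 84, it follows that 4 ∣ m.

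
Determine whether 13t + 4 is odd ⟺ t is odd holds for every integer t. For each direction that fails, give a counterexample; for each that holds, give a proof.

The biconditional holds.

(←) Suppose t is odd; write t = 2j + 1. Then 13t + 4 = 13·(2j + 1) + 4 = 2·13j + 17, which is odd.

(→) Suppose 13t + 4 is odd. Since 13 is odd, 13t and t have the same parity, so 13t + 4 ≡ t + 4 (mod 2). As 4 is even, 13t + 4 is odd exactly when t is odd. Thus t is odd.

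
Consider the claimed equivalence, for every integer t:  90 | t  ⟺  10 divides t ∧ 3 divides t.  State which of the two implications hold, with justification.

The forward direction holds; the converse fails.

(→) If 90 ∣ t, write t = 90q. Since 90 = 9·10, t = 10·(9q), so 10 ∣ t; and since 90 = 30·3, t = 3·(30q), so 3 ∣ t.

(←) This fails: take t = 30. Both 10 ∣ 30 and 3 ∣ 30, yet 30 is not a multiple of 90 (since 30 = 0·90 + 30), so 90 ∤ 30.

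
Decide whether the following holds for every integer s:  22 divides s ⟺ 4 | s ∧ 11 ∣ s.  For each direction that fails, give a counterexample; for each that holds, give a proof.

Only the converse holds.

Forward direction. This fails: take s = 22. Certainly 22 ∣ 22, but 4 ∤ 22.

Converse. Suppose 4 ∣ s and 11 ∣ s. Any common multiple of 4 and 11 is a multiple of their lcm; here gcd(4, 11) = 1, so lcm(4, 11) = 4·11 = 44, so 44 ∣ s. Since 22 ∣ 44, it follows that 22 ∣ s.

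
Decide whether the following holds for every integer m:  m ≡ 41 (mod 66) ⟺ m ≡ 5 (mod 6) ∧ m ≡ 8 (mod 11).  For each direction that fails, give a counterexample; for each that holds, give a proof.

Both directions hold; the statement is true.

[⇐] If m ≡ 5 (mod 6) and m ≡ 8 (mod 11), then by the Chinese remainder theorem m ≡ 41 (mod 66). This is exactly m ≡ 41 (mod 66).

[⇒] Suppose m ≡ 41 (mod 66); write m = 66j + 41. Since 6 ∣ 66, reducing mod 6 gives m ≡ 41 ≡ 5 (mod 6); since 11 ∣ 66, reducing mod 11 gives m ≡ 41 ≡ 8 (mod 11).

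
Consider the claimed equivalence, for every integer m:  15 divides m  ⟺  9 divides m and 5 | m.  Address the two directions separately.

(⟹) This fails: take m = 15. Certainly 15 ∣ 15, but 9 ∤ 15.

(⟸) Suppose 9 ∣ m and 5 ∣ m. Any common multiple of 9 and 5 is a multiple of their lcm; here gcd(9, 5) = 1, so lcm(9, 5) = 9·5 = 45, so 45 ∣ m. Since 15 ∣ 45, it follows that 15 ∣ m.

Only the converse holds.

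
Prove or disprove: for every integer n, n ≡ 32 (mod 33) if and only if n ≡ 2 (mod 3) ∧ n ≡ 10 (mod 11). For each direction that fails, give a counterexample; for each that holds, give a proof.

The biconditional holds.

(⇐) If n ≡ 2 (mod 3) and n ≡ 10 (mod 11), then by the Chinese remainder theorem n ≡ 32 (mod 33). This is exactly n ≡ 32 (mod 33).

(⇒) Suppose n ≡ 32 (mod 33); write n = 33j + 32. Since 3 ∣ 33, reducing mod 3 gives n ≡ 32 ≡ 2 (mod 3); since 11 ∣ 33, reducing mod 11 gives n ≡ 32 ≡ 10 (mod 11).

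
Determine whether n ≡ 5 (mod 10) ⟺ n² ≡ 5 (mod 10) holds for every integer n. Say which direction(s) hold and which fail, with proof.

Converse. Suppose n² ≡ 5 (mod 10). The only residue r in {0, …, 9} with r² ≡ 5 (mod 10) is r = 5, so n ≡ 5 (mod 10).

Forward direction. Suppose n ≡ 5 (mod 10). Write n = 10j + 5. Then (10j + 5)² = 100j² + 100j + 25 = 10(10j² + 10j + 2) + 5, so n² ≡ 5 (mod 10).

The biconditional holds.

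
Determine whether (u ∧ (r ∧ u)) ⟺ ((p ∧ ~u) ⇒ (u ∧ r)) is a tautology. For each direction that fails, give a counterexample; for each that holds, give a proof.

(⇒) holds; (⇐) fails.

(⇐) This fails. Under p = F, r = F, u = F, the left side is false but the right side is true.

(⇒) Assume the antecedent. If p is true, the antecedent forces (p = T, r = T, u = T), and (p ∧ ~u) ⇒ (u ∧ r) holds there. If p is false, (p ∧ ~u) ⇒ (u ∧ r) reduces to true regardless of the other variables. Either way (p ∧ ~u) ⇒ (u ∧ r) holds.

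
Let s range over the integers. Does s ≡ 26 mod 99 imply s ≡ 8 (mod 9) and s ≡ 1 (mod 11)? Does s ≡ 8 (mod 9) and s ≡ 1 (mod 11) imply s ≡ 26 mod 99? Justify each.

(⇒) This fails: s = 26 gives 26 ≡ 26 (mod 99) but 26 ≡ 4 (mod 11), so the conjunction on the right does not hold.

(⇐) This fails: s = 89 satisfies both congruences on the right (89 ≡ 8 mod 9 and 89 ≡ 1 mod 11) yet 89 ≡ 89 (mod 99), not 26.

Neither direction holds.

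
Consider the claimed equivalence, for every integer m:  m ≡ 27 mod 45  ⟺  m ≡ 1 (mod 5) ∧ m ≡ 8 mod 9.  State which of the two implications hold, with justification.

(⟹) This fails: m = 27 gives 27 ≡ 27 (mod 45) but 27 ≡ 2 (mod 5), so the conjunction on the right does not hold.

(⟸) This fails: m = 26 satisfies both congruences on the right (26 ≡ 1 mod 5 and 26 ≡ 8 mod 9) yet 26 ≡ 26 (mod 45), not 27.

Neither direction holds.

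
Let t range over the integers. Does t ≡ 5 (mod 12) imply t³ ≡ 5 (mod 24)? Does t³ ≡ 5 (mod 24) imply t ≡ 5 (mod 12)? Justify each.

(⇒) fails; (⇐) holds.

(←) The residues r modulo 24 with r³ ≡ 5 (mod 24) are exactly {5}, and each is ≡ 5 (mod 12).

(→) This fails: take t = 17. Then 17 ≡ 5 (mod 12), but 17³ = 4913 ≡ 17 (mod 24), not 5.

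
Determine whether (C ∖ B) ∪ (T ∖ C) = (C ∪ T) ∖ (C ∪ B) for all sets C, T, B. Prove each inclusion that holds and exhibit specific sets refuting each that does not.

(⊆) fails; (⊇) holds.

(⊇) Let x ∈ (C ∪ T) ∖ (C ∪ B). Then x ∈ T and x ∉ C, B, from which x ∈ (C ∖ B) ∪ (T ∖ C).

(⊆) This inclusion fails. Take C = {1}, T = ∅, B = ∅; then 1 ∈ (C ∖ B) ∪ (T ∖ C) but 1 ∉ (C ∪ T) ∖ (C ∪ B).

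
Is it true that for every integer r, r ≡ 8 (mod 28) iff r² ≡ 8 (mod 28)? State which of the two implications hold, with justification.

(⇐) This fails: take r = 6. Then 6² = 36 ≡ 8 (mod 28), yet 6 ≡ 6 (mod 28), not 8.

(⇒) Suppose r ≡ 8 (mod 28). Write r = 28j + 8. Then (28j + 8)² = 784j² + 448j + 64 = 28(28j² + 16j + 2) + 8, so r² ≡ 8 (mod 28).

The forward direction holds; the converse fails.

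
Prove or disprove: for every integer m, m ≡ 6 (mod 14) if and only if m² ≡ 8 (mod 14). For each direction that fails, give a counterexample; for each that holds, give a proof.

The forward direction holds; the converse fails.

(⇒) Suppose m ≡ 6 (mod 14). Write m = 14j + 6. Then (14j + 6)² = 196j² + 168j + 36 = 14(14j² + 12j + 2) + 8, so m² ≡ 8 (mod 14).

(⇐) This fails: take m = 8. Then 8² = 64 ≡ 8 (mod 14), yet 8 ≡ 8 (mod 14), not 6.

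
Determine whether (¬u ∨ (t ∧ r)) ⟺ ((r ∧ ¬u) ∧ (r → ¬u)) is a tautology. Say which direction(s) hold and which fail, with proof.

Only the converse holds.

Forward direction. This fails. Under t = F, u = F, r = F, the left side is true but the right side is false.

Converse. Assume the antecedent. If t is true, the antecedent forces (t = T, u = F, r = T), and ¬u ∨ (t ∧ r) holds there. If t is false, the antecedent forces (t = F, u = F, r = T), and ¬u ∨ (t ∧ r) holds there. Either way ¬u ∨ (t ∧ r) holds.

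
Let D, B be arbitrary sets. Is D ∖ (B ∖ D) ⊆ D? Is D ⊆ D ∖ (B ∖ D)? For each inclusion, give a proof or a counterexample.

Reverse inclusion. Let x ∈ D. Then either x ∈ D and x ∉ B; or x ∈ D ∩ B. In each case x ∈ D ∖ (B ∖ D), so D ⊆ D ∖ (B ∖ D).

Forward inclusion. Let x ∈ D ∖ (B ∖ D). Then either x ∈ D and x ∉ B; or x ∈ D ∩ B. In each case x ∈ D, so D ∖ (B ∖ D) ⊆ D.

Both inclusions hold.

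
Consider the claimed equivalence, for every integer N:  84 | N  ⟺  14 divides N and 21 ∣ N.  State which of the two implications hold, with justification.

(⇐) This fails: take N = 42. Both 14 ∣ 42 and 21 ∣ 42, yet 42 is not a multiple of 84 (since 42 = 0·84 + 42), so 84 ∤ 42.

(⇒) If 84 ∣ N, write N = 84q. Since 84 = 6·14, N = 14·(6q), so 14 ∣ N; and since 84 = 4·21, N = 21·(4q), so 21 ∣ N.

The forward direction holds; the converse fails.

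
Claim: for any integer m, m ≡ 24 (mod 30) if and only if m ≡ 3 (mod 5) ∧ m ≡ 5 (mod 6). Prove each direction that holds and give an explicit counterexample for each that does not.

(⇒) fails and (⇐) fails.

Forward direction. This fails: m = 24 gives 24 ≡ 24 (mod 30) but 24 ≡ 4 (mod 5), so the conjunction on the right does not hold.

Converse. This fails: m = 23 satisfies both congruences on the right (23 ≡ 3 mod 5 and 23 ≡ 5 mod 6) yet 23 ≡ 23 (mod 30), not 24.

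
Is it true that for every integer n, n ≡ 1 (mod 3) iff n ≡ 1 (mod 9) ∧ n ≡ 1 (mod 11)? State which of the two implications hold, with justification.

(⇒) fails; (⇐) holds.

[⇒] This fails: n = 4 gives 4 ≡ 1 (mod 3) but 4 ≡ 4 (mod 9), so the conjunction on the right does not hold.

[⇐] Conversely, if n ≡ 1 (mod 9) and n ≡ 1 (mod 11), then by the Chinese remainder theorem n ≡ 1 (mod 99). Since 1 ≡ 1 (mod 3) and 3 ∣ 99, we get n ≡ 1 (mod 3).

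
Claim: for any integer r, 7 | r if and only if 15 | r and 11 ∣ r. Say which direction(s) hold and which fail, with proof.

Both directions fail.

(→) This fails: take r = 7. Certainly 7 ∣ 7, but 15 ∤ 7.

(←) This fails: take r = 165. Both 15 ∣ 165 and 11 ∣ 165, yet 165 is not a multiple of 7 (since 165 = 23·7 + 4), so 7 ∤ 165.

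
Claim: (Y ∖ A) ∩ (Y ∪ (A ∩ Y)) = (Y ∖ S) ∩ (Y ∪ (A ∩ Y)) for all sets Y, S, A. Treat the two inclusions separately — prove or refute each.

(⊆) This inclusion fails. Take Y = {1}, S = {1}, A = ∅; then 1 ∈ (Y ∖ A) ∩ (Y ∪ (A ∩ Y)) but 1 ∉ (Y ∖ S) ∩ (Y ∪ (A ∩ Y)).

(⊇) This inclusion fails. Take Y = {1}, S = ∅, A = {1}; then 1 ∈ (Y ∖ S) ∩ (Y ∪ (A ∩ Y)) but 1 ∉ (Y ∖ A) ∩ (Y ∪ (A ∩ Y)).

Both inclusions fail.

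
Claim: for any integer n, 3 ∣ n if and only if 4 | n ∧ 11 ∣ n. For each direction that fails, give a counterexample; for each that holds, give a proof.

(⇒) fails and (⇐) fails.

(⇒) This fails: take n = 3. Certainly 3 ∣ 3, but 4 ∤ 3.

(⇐) This fails: take n = 44. Both 4 ∣ 44 and 11 ∣ 44, yet 44 is not a multiple of 3 (since 44 = 14·3 + 2), so 3 ∤ 44.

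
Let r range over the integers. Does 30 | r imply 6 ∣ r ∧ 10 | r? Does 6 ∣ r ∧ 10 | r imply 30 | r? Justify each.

Both directions hold.

Forward direction. If 30 ∣ r, write r = 30q. Since 30 = 5·6, r = 6·(5q), so 6 ∣ r; and since 30 = 3·10, r = 10·(3q), so 10 ∣ r.

Converse. Suppose 6 ∣ r and 10 ∣ r. Any common multiple of 6 and 10 is a multiple of their lcm; here lcm(6, 10) = 6·10/gcd(6, 10) = 60/2 = 30, so 30 ∣ r.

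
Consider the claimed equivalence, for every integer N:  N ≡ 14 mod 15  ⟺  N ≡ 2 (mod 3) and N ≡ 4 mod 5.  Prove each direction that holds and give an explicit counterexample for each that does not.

Converse. If N ≡ 2 (mod 3) and N ≡ 4 (mod 5), then by the Chinese remainder theorem N ≡ 14 (mod 15). This is exactly N ≡ 14 (mod 15).

Forward direction. Suppose N ≡ 14 (mod 15); write N = 15j + 14. Since 3 ∣ 15, reducing mod 3 gives N ≡ 14 ≡ 2 (mod 3); since 5 ∣ 15, reducing mod 5 gives N ≡ 14 ≡ 4 (mod 5).

Both directions hold.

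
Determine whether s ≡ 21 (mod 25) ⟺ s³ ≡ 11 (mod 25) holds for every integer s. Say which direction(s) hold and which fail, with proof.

Both implications hold.

(⟹) Suppose s ≡ 21 (mod 25). Write s = 25j + 21. Then (25j + 21)³ = 15625j³ + 39375j² + 33075j + 9261 = 25(625j³ + 1575j² + 1323j + 370) + 11, so s³ ≡ 11 (mod 25).

(⟸) Conversely, suppose s³ ≡ 11 (mod 25). The only residue r in {0, …, 24} with r³ ≡ 11 (mod 25) is r = 21, so s ≡ 21 (mod 25).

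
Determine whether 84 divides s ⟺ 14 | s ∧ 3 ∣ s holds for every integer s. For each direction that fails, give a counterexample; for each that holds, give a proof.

(⟹) If 84 ∣ s, write s = 84q. Since 84 = 6·14, s = 14·(6q), so 14 ∣ s; and since 84 = 28·3, s = 3·(28q), so 3 ∣ s.

(⟸) This fails: take s = 42. Both 14 ∣ 42 and 3 ∣ 42, yet 42 is not a multiple of 84 (since 42 = 0·84 + 42), so 84 ∤ 42.

(⇒) holds; (⇐) fails.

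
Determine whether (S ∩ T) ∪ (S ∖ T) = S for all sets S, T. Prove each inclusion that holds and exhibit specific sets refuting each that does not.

(⟹) Let x ∈ (S ∩ T) ∪ (S ∖ T). Then either x ∈ S and x ∉ T; or x ∈ S ∩ T. In each case x ∈ S, so (S ∩ T) ∪ (S ∖ T) ⊆ S.

(⟸) Let x ∈ S. Then either x ∈ S and x ∉ T; or x ∈ S ∩ T. In each case x ∈ (S ∩ T) ∪ (S ∖ T), so S ⊆ (S ∩ T) ∪ (S ∖ T).

Both inclusions hold; the sets are equal.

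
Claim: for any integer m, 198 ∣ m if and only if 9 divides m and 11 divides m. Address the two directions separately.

(⟹) If 198 ∣ m, write m = 198q. Since 198 = 22·9, m = 9·(22q), so 9 ∣ m; and since 198 = 18·11, m = 11·(18q), so 11 ∣ m.

(⟸) This fails: take m = 99. Both 9 ∣ 99 and 11 ∣ 99, yet 99 is not a multiple of 198 (since 99 = 0·198 + 99), so 198 ∤ 99.

The forward direction holds; the converse fails.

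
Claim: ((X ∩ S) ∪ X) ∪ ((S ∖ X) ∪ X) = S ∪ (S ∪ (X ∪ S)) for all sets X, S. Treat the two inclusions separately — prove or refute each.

(⟹) Let x ∈ ((X ∩ S) ∪ X) ∪ ((S ∖ X) ∪ X). Then either x ∈ X and x ∉ S; or x ∈ S and x ∉ X; or x ∈ X ∩ S. In each case x ∈ S ∪ (S ∪ (X ∪ S)), so ((X ∩ S) ∪ X) ∪ ((S ∖ X) ∪ X) ⊆ S ∪ (S ∪ (X ∪ S)).

(⟸) Let x ∈ S ∪ (S ∪ (X ∪ S)). Then either x ∈ X and x ∉ S; or x ∈ S and x ∉ X; or x ∈ X ∩ S. In each case x ∈ ((X ∩ S) ∪ X) ∪ ((S ∖ X) ∪ X), so S ∪ (S ∪ (X ∪ S)) ⊆ ((X ∩ S) ∪ X) ∪ ((S ∖ X) ∪ X).

Both inclusions hold; the sets are equal.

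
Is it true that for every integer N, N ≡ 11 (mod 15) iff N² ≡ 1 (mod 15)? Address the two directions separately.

(←) This fails: take N = 1. Then 1² = 1 ≡ 1 (mod 15), yet 1 ≡ 1 (mod 15), not 11.

(→) Suppose N ≡ 11 (mod 15). Write N = 15j + 11. Then (15j + 11)² = 225j² + 330j + 121 = 15(15j² + 22j + 8) + 1, so N² ≡ 1 (mod 15).

(⇒) holds; (⇐) fails.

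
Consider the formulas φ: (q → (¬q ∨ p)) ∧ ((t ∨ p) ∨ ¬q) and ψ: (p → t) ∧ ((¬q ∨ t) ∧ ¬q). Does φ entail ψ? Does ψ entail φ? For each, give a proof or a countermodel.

[⇐] Assume the antecedent. If t is true, the antecedent forces (t = T, q = F, p = F) or (t = T, q = F, p = T), and the consequent holds there. If t is false, the antecedent forces (t = F, q = F, p = F), and the consequent holds there. Either way the consequent holds.

[⇒] This fails. Under t = F, q = F, p = T, the left side is true but the right side is false.

(⇒) fails; (⇐) holds.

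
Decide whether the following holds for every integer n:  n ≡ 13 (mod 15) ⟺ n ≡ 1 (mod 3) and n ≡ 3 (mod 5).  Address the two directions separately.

The biconditional holds.

[⇒] Suppose n ≡ 13 (mod 15); write n = 15j + 13. Since 3 ∣ 15, reducing mod 3 gives n ≡ 13 ≡ 1 (mod 3); since 5 ∣ 15, reducing mod 5 gives n ≡ 13 ≡ 3 (mod 5).

[⇐] Conversely, if n ≡ 1 (mod 3) and n ≡ 3 (mod 5), then by the Chinese remainder theorem n ≡ 13 (mod 15). This is exactly n ≡ 13 (mod 15).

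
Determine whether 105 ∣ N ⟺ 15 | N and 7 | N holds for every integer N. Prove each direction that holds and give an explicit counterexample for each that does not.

[⇐] Suppose 15 ∣ N and 7 ∣ N. Any common multiple of 15 and 7 is a multiple of their lcm; here gcd(15, 7) = 1, so lcm(15, 7) = 15·7 = 105, so 105 ∣ N.

[⇒] If 105 ∣ N, write N = 105q. Since 105 = 7·15, N = 15·(7q), so 15 ∣ N; and since 105 = 15·7, N = 7·(15q), so 7 ∣ N.

Both directions hold.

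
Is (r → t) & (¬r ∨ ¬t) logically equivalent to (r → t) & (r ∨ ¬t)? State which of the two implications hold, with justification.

[⇒] This fails. Under t = T, r = F, the left side is true but the right side is false.

[⇐] This fails. Under t = T, r = T, the left side is false but the right side is true.

(⇒) fails and (⇐) fails.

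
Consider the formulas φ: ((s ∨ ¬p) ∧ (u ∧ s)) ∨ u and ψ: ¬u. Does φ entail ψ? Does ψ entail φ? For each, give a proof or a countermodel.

Neither direction holds.

Forward direction. This fails. Under p = F, u = T, s = F, the left side is true but the right side is false.

Converse. This fails. Under p = F, u = F, s = F, the left side is false but the right side is true.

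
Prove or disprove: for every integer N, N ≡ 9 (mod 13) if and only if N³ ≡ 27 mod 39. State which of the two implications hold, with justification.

Both directions fail.

(→) This fails: take N = 22. Then 22 ≡ 9 (mod 13), but 22³ = 10648 ≡ 1 (mod 39), not 27.

(←) This fails: take N = 3. Then 3³ = 27 ≡ 27 (mod 39), yet 3 ≡ 3 (mod 13), not 9.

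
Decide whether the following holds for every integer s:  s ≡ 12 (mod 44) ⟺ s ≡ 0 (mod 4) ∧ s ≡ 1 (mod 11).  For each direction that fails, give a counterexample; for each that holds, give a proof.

The biconditional holds.

[⇐] If s ≡ 0 (mod 4) and s ≡ 1 (mod 11), then by the Chinese remainder theorem s ≡ 12 (mod 44). This is exactly s ≡ 12 (mod 44).

[⇒] Suppose s ≡ 12 (mod 44); write s = 44j + 12. Since 4 ∣ 44, reducing mod 4 gives s ≡ 12 ≡ 0 (mod 4); since 11 ∣ 44, reducing mod 11 gives s ≡ 12 ≡ 1 (mod 11).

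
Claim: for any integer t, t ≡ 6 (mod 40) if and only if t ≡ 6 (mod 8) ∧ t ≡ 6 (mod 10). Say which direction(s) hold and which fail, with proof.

[⇒] Suppose t ≡ 6 (mod 40); write t = 40j + 6. Since 8 ∣ 40, reducing mod 8 gives t ≡ 6 (mod 8); since 10 ∣ 40, reducing mod 10 gives t ≡ 6 (mod 10).

[⇐] Conversely, if t ≡ 6 (mod 8) and t ≡ 6 (mod 10), then by the Chinese remainder theorem t ≡ 6 (mod 40). This is exactly t ≡ 6 (mod 40).

The biconditional holds.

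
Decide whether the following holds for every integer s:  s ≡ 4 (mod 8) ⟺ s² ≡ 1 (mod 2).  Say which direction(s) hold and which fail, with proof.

[⇒] This fails: take s = 4. Then 4 ≡ 4 (mod 8), but 4² = 16 ≡ 0 (mod 2), not 1.

[⇐] This fails: take s = 1. Then 1² = 1 ≡ 1 (mod 2), yet 1 ≡ 1 (mod 8), not 4.

Both directions fail.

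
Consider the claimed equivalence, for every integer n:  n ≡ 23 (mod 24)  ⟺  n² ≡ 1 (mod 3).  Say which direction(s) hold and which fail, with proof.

(⟸) This fails: take n = 1. Then 1² = 1 ≡ 1 (mod 3), yet 1 ≡ 1 (mod 24), not 23.

(⟹) Suppose n ≡ 23 (mod 24). Then n² ≡ 23² = 529 (mod 24), and since 3 ∣ 24, also n² ≡ 1 (mod 3).

(⇒) holds; (⇐) fails.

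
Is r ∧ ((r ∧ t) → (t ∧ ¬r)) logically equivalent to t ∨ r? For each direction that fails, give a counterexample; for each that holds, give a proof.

The forward direction holds; the converse fails.

(⟹) Assume the antecedent. If t is true, the antecedent cannot hold. If t is false, the antecedent forces (t = F, r = T), and t ∨ r holds there. Either way t ∨ r holds.

(⟸) This fails. Under t = T, r = F, the left side is false but the right side is true.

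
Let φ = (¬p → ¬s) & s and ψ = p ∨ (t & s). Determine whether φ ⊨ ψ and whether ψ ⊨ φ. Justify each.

Only the forward direction holds.

(⟹) Assume the antecedent. If p is true, p ∨ (t & s) reduces to true regardless of the other variables. If p is false, the antecedent cannot hold. Either way p ∨ (t & s) holds.

(⟸) This fails. Under p = T, t = F, s = F, the left side is false but the right side is true.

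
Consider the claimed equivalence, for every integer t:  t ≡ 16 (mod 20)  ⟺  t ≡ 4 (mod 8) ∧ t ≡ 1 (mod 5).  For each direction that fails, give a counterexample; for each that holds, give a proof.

(⇒) This fails: t = 16 gives 16 ≡ 16 (mod 20) but 16 ≡ 0 (mod 8), so the conjunction on the right does not hold.

(⇐) Conversely, if t ≡ 4 (mod 8) and t ≡ 1 (mod 5), then by the Chinese remainder theorem t ≡ 36 (mod 40). Since 36 ≡ 16 (mod 20) and 20 ∣ 40, we get t ≡ 16 (mod 20).

(⇒) fails; (⇐) holds.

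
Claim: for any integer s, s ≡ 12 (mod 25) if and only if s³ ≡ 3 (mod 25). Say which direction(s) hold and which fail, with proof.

Both implications hold.

[⇒] Suppose s ≡ 12 (mod 25). Write s = 25j + 12. Then (25j + 12)³ = 15625j³ + 22500j² + 10800j + 1728 = 25(625j³ + 900j² + 432j + 69) + 3, so s³ ≡ 3 (mod 25).

[⇐] Conversely, suppose s³ ≡ 3 (mod 25). The only residue r in {0, …, 24} with r³ ≡ 3 (mod 25) is r = 12, so s ≡ 12 (mod 25).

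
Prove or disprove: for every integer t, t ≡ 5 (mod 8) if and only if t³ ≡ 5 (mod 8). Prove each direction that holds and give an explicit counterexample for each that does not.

Both directions hold; the statement is true.

[⇐] Suppose t³ ≡ 5 (mod 8). The only residue r in {0, …, 7} with r³ ≡ 5 (mod 8) is r = 5, so t ≡ 5 (mod 8).

[⇒] Suppose t ≡ 5 (mod 8). Write t = 8j + 5. Then (8j + 5)³ = 512j³ + 960j² + 600j + 125 = 8(64j³ + 120j² + 75j + 15) + 5, so t³ ≡ 5 (mod 8).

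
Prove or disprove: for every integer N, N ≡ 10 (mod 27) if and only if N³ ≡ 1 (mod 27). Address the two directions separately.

(⟸) This fails: take N = 1. Then 1³ = 1 ≡ 1 (mod 27), yet 1 ≡ 1 (mod 27), not 10.

(⟹) Suppose N ≡ 10 (mod 27). Write N = 27j + 10. Then (27j + 10)³ = 19683j³ + 21870j² + 8100j + 1000 = 27(729j³ + 810j² + 300j + 37) + 1, so N³ ≡ 1 (mod 27).

Not equivalent: only (⇒) holds.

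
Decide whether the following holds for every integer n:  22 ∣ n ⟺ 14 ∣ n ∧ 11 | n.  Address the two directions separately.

The forward direction fails; the converse holds.

(→) This fails: take n = 22. Certainly 22 ∣ 22, but 14 ∤ 22.

(←) Suppose 14 ∣ n and 11 ∣ n. Any common multiple of 14 and 11 is a multiple of their lcm; here gcd(14, 11) = 1, so lcm(14, 11) = 14·11 = 154, so 154 ∣ n. Since 22 ∣ 154, it follows that 22 ∣ n.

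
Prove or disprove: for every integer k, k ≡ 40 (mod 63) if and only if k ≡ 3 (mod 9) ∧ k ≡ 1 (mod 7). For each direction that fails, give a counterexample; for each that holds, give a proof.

Neither direction holds.

(→) This fails: k = 40 gives 40 ≡ 40 (mod 63) but 40 ≡ 4 (mod 9), so the conjunction on the right does not hold.

(←) This fails: k = 57 satisfies both congruences on the right (57 ≡ 3 mod 9 and 57 ≡ 1 mod 7) yet 57 ≡ 57 (mod 63), not 40.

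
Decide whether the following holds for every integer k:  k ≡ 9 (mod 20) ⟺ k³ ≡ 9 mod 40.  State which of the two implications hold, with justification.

[⇒] This fails: take k = 29. Then 29 ≡ 9 (mod 20), but 29³ = 24389 ≡ 29 (mod 40), not 9.

[⇐] Conversely, the residues r modulo 40 with r³ ≡ 9 (mod 40) are exactly {9}, and each is ≡ 9 (mod 20).

(⇒) fails; (⇐) holds.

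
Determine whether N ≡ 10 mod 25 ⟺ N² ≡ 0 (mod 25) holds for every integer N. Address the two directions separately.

Only the forward direction holds.

[⇐] This fails: take N = 0. Then 0² = 0 ≡ 0 (mod 25), yet 0 ≡ 0 (mod 25), not 10.

[⇒] Suppose N ≡ 10 mod 25. Write N = 25j + 10. Then (25j + 10)² = 625j² + 500j + 100 = 25(25j² + 20j + 4) + 0, so N² ≡ 0 (mod 25).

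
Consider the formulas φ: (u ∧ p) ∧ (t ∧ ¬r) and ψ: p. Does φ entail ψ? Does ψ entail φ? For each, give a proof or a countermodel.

(⇒) Assume the antecedent. If t is true, the antecedent forces (t = T, u = T, p = T, r = F), and p holds there. If t is false, the antecedent cannot hold. Either way p holds.

(⇐) This fails. Under t = F, u = F, p = T, r = F, the left side is false but the right side is true.

Only the forward direction holds.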